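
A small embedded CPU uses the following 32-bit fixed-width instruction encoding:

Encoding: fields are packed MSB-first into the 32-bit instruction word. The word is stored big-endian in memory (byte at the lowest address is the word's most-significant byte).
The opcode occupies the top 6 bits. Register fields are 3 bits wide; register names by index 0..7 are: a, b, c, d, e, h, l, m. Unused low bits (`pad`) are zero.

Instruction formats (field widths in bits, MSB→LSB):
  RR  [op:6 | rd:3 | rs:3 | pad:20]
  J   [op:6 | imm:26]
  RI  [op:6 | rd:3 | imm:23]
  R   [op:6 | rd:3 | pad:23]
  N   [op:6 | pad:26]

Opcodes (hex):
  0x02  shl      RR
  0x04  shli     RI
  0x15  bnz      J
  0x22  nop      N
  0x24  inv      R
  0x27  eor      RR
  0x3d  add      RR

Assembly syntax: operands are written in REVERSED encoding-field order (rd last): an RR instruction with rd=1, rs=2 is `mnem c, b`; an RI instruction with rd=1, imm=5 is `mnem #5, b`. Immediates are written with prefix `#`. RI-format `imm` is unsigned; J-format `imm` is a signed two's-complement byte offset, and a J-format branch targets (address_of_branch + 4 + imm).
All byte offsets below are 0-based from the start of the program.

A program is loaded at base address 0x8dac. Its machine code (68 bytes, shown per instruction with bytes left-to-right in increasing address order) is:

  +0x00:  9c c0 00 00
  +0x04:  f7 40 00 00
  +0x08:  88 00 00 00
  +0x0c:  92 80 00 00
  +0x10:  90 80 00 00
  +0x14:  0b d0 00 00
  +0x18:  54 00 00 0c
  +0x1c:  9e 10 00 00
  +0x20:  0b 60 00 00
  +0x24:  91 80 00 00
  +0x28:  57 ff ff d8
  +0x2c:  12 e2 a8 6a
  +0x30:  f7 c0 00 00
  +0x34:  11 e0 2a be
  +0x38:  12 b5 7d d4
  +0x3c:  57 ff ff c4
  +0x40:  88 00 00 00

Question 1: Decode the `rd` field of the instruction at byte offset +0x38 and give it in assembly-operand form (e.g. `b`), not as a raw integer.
+0x38: 12 b5 7d d4 ⇒ word 0x12b57dd4 (big)
  op=0x12b57dd4>>26=0x4 ⇒ shli (RI)
  [25:23] rd=5 = h
  [22:0] imm=3505620 = #3505620

h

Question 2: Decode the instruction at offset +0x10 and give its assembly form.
inv b

off 0x10: read 90 80 00 00 as big → 0x90800000
  top 6b → 0x24 → inv [R]
  [25:23] rd=1 = b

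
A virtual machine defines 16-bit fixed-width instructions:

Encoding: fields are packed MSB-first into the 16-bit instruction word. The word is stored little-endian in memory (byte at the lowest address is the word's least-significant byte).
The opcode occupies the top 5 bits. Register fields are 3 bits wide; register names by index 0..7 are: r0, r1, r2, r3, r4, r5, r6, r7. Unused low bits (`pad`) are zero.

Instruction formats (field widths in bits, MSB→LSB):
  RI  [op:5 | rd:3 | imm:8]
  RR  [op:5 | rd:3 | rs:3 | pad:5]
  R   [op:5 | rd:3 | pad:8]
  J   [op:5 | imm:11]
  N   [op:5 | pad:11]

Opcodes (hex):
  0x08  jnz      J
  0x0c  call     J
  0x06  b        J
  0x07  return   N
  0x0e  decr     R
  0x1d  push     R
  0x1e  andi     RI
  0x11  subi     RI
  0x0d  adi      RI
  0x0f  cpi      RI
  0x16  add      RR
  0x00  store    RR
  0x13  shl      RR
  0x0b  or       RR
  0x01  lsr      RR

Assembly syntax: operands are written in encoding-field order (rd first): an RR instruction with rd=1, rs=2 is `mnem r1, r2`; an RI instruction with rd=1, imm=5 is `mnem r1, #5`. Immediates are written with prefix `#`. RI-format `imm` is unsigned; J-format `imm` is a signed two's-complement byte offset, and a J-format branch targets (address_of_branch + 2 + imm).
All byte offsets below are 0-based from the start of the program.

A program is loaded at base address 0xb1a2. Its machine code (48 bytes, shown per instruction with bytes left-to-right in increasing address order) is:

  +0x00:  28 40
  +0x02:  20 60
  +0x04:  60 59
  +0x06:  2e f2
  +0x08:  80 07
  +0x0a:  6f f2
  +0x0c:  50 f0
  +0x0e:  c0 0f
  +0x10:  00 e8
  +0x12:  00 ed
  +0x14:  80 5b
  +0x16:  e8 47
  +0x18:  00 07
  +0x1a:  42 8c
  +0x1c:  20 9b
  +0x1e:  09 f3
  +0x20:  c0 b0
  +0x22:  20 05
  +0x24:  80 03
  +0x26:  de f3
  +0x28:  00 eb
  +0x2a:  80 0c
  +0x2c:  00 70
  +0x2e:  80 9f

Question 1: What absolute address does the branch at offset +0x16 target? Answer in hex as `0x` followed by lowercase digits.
0xb1a2

off 0x16: read e8 47 as little → 0x47e8
  top 5b → 0x8 → jnz [J]
  imm: (w>>0)&0x7ff=0x7e8 (s11→-24) → #-24
  target = base 0xb1a2 + off 0x16 + 2 + imm -24 = 0xb1a2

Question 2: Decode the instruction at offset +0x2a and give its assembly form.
lsr r4, r4

+0x2a: 80 0c ⇒ word 0x0c80 (little)
  op=0x0c80>>11=0x1 ⇒ lsr (RR)
  [10:8] rd=4 = r4
  [7:5] rs=4 = r4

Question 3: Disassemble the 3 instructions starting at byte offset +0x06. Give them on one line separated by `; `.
andi r2, #46; store r7, r4; andi r2, #111

+0x06: 2e f2 ⇒ word 0xf22e (little)
  top 5b → 0x1e → andi [RI]
  [10:8] rd=2 = r2
  [7:0] imm=46 = #46
+0x08: 80 07 ⇒ word 0x0780 (little)
  top 5b → 0x0 → store [RR]
  [10:8] rd=7 = r7
  [7:5] rs=4 = r4
+0x0a: 6f f2 ⇒ word 0xf26f (little)
  top 5b → 0x1e → andi [RI]
  [10:8] rd=2 = r2
  [7:0] imm=111 = #111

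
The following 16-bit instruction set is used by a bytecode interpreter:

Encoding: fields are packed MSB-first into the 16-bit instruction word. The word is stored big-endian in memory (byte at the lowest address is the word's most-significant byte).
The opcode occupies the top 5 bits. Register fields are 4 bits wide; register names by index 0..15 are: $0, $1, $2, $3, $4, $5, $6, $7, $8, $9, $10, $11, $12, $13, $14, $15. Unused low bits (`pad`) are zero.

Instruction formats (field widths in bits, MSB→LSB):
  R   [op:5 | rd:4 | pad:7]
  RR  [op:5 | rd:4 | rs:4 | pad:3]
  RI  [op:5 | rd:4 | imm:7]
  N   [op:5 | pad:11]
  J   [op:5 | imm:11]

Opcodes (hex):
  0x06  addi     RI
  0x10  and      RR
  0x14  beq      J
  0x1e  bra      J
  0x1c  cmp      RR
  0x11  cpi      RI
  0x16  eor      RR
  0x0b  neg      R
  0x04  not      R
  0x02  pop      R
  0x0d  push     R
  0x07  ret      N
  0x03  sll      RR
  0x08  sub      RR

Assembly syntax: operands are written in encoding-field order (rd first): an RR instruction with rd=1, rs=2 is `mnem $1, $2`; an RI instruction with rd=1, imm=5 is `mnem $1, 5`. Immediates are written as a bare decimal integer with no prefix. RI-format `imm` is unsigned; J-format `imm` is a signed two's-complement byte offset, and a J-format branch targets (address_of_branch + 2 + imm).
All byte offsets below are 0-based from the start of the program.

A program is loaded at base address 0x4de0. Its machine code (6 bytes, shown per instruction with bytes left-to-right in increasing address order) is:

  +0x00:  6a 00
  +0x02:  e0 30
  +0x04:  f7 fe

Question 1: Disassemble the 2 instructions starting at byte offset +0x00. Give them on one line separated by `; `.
+0x00: 6a 00 ⇒ word 0x6a00 (big)
  opcode bits[15:11]=0xd: push/R
  rd@[10:7]=0x4 ⇒ $4
+0x02: e0 30 ⇒ word 0xe030 (big)
  opcode bits[15:11]=0x1c: cmp/RR
  rd@[10:7]=0x0 ⇒ $0
  rs@[6:3]=0x6 ⇒ $6

push $4; cmp $0, $6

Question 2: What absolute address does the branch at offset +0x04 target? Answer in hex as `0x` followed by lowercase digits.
0x4de4

[04] f7 fe → 0xf7fe
  opcode bits[15:11]=0x1e: bra/J
  imm@[10:0]=0x7fe (s11→-2) ⇒ -2
  target = base 0x4de0 + off 0x04 + 2 + imm -2 = 0x4de4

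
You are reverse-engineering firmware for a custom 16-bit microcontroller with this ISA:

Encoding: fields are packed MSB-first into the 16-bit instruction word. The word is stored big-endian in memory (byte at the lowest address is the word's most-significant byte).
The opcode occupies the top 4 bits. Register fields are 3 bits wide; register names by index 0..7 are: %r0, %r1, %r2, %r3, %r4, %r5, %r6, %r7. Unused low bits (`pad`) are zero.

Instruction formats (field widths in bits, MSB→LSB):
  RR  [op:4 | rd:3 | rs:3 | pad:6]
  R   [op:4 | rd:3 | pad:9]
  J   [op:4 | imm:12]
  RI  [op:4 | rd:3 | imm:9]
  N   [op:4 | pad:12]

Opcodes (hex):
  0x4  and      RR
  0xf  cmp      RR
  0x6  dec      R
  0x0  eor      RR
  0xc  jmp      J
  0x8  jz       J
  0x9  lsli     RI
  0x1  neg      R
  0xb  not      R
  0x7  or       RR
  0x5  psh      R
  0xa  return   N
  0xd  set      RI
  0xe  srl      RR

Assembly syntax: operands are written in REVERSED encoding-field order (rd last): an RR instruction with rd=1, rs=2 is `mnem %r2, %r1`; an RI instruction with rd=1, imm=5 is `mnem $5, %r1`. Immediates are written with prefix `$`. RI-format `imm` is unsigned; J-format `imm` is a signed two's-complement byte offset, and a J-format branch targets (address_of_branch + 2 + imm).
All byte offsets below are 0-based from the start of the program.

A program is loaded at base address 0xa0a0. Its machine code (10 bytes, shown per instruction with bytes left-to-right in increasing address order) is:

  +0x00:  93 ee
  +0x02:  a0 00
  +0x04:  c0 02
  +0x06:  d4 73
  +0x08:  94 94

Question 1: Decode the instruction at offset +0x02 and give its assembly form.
return

[02] a0 00 → 0xa000
  op=0xa000>>12=0xa ⇒ return (N)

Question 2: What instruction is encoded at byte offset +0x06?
+0x06: d4 73 ⇒ word 0xd473 (big)
  top 4b → 0xd → set [RI]
  rd: (w>>9)&0x7=0x2 → %r2
  imm: (w>>0)&0x1ff=0x73 → $115

set $115, %r2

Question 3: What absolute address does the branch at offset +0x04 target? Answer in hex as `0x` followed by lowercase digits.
off 0x04: read c0 02 as big → 0xc002
  top 4b → 0xc → jmp [J]
  imm: (w>>0)&0xfff=0x2 → $2
  target = base 0xa0a0 + off 0x04 + 2 + imm 2 = 0xa0a8

0xa0a8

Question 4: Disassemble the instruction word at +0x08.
lsli $148, %r2

[08] 94 94 → 0x9494
  opcode bits[15:12]=0x9: lsli/RI
  [11:9] rd=2 = %r2
  [8:0] imm=148 = $148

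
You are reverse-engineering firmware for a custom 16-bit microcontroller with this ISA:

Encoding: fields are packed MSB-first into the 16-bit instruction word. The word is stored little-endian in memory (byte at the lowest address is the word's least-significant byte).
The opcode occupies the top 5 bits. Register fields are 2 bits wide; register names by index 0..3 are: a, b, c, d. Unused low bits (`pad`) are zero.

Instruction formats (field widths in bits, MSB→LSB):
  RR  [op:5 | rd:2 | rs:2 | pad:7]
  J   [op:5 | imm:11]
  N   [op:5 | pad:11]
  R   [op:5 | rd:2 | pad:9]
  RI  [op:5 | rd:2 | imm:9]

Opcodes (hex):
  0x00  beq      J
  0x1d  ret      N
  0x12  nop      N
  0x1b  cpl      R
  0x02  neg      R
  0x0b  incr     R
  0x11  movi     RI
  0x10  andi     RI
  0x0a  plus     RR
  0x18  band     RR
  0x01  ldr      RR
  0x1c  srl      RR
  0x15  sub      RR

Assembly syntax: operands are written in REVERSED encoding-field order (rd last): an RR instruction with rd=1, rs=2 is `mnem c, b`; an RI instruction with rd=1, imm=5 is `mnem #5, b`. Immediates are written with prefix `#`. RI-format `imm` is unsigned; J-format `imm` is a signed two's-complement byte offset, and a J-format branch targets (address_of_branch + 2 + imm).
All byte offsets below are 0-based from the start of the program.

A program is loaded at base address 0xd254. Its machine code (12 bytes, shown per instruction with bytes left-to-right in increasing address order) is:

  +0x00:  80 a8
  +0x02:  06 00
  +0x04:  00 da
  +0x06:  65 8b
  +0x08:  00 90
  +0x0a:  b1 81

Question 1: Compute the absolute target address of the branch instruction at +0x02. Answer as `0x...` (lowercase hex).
0xd25e

off 0x02: read 06 00 as little → 0x0006
  opcode bits[15:11]=0x0: beq/J
  imm@[10:0]=0x6 ⇒ #6
  target = base 0xd254 + off 0x02 + 2 + imm 6 = 0xd25e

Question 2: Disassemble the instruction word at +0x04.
off 0x04: read 00 da as little → 0xda00
  opcode bits[15:11]=0x1b: cpl/R
  [10:9] rd=1 = b

cpl b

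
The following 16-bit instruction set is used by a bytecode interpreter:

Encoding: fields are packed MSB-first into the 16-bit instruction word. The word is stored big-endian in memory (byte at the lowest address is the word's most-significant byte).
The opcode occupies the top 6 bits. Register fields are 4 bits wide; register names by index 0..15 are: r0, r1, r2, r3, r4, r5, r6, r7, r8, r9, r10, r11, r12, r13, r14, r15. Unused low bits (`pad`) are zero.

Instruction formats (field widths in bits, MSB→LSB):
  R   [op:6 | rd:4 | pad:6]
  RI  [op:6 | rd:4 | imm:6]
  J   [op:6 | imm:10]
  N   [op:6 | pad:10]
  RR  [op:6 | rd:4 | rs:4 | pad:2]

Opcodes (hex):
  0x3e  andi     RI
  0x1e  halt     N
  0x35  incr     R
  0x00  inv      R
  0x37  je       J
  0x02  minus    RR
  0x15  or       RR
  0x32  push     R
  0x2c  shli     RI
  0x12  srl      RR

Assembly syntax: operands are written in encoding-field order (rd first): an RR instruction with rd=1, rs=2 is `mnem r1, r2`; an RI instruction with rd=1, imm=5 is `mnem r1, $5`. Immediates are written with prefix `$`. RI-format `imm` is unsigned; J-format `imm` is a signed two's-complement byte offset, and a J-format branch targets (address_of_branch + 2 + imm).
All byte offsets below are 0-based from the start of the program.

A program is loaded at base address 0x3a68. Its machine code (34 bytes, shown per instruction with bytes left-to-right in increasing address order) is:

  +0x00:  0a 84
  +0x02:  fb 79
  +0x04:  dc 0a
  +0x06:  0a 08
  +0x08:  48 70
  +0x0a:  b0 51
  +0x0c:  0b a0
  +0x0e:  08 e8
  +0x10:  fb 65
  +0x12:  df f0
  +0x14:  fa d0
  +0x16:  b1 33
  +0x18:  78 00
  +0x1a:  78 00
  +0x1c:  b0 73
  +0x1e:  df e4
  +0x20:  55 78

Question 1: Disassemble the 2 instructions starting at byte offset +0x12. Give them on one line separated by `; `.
off 0x12: read df f0 as big → 0xdff0
  op=0xdff0>>10=0x37 ⇒ je (J)
  imm: (w>>0)&0x3ff=0x3f0 (s10→-16) → $-16
off 0x14: read fa d0 as big → 0xfad0
  op=0xfad0>>10=0x3e ⇒ andi (RI)
  rd: (w>>6)&0xf=0xb → r11
  imm: (w>>0)&0x3f=0x10 → $16

je $-16; andi r11, $16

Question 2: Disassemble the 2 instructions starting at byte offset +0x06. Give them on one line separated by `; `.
off 0x06: read 0a 08 as big → 0x0a08
  opcode bits[15:10]=0x2: minus/RR
  rd: (w>>6)&0xf=0x8 → r8
  rs: (w>>2)&0xf=0x2 → r2
off 0x08: read 48 70 as big → 0x4870
  opcode bits[15:10]=0x12: srl/RR
  rd: (w>>6)&0xf=0x1 → r1
  rs: (w>>2)&0xf=0xc → r12

minus r8, r2; srl r1, r12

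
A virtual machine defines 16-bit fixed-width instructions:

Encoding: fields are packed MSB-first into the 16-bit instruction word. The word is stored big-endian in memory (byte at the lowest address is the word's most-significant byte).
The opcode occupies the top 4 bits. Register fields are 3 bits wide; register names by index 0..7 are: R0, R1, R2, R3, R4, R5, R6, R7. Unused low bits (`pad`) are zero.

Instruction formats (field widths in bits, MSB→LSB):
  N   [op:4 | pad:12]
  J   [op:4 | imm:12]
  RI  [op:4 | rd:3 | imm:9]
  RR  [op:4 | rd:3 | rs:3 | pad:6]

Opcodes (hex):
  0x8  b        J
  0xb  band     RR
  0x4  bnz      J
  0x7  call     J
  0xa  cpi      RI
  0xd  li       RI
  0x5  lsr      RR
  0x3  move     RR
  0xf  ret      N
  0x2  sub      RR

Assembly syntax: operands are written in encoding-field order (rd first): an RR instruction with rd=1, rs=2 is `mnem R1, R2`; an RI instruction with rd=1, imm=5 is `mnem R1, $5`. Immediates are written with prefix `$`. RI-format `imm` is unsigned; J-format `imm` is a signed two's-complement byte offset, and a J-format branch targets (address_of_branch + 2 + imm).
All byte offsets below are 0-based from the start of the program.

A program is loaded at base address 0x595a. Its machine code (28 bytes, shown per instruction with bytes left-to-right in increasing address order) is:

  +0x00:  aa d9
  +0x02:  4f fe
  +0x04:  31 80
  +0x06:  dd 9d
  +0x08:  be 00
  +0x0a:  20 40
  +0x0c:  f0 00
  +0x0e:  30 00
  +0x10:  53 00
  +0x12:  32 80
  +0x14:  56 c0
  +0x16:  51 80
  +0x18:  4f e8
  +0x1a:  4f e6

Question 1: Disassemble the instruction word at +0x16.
lsr R0, R6

off 0x16: read 51 80 as big → 0x5180
  op=0x5180>>12=0x5 ⇒ lsr (RR)
  rd: (w>>9)&0x7=0x0 → R0
  rs: (w>>6)&0x7=0x6 → R6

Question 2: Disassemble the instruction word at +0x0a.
sub R0, R1

+0x0a: 20 40 ⇒ word 0x2040 (big)
  opcode bits[15:12]=0x2: sub/RR
  rd@[11:9]=0x0 ⇒ R0
  rs@[8:6]=0x1 ⇒ R1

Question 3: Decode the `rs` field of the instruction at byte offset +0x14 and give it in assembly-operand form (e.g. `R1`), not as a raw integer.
[14] 56 c0 → 0x56c0
  opcode bits[15:12]=0x5: lsr/RR
  rd: (w>>9)&0x7=0x3 → R3
  rs: (w>>6)&0x7=0x3 → R3

R3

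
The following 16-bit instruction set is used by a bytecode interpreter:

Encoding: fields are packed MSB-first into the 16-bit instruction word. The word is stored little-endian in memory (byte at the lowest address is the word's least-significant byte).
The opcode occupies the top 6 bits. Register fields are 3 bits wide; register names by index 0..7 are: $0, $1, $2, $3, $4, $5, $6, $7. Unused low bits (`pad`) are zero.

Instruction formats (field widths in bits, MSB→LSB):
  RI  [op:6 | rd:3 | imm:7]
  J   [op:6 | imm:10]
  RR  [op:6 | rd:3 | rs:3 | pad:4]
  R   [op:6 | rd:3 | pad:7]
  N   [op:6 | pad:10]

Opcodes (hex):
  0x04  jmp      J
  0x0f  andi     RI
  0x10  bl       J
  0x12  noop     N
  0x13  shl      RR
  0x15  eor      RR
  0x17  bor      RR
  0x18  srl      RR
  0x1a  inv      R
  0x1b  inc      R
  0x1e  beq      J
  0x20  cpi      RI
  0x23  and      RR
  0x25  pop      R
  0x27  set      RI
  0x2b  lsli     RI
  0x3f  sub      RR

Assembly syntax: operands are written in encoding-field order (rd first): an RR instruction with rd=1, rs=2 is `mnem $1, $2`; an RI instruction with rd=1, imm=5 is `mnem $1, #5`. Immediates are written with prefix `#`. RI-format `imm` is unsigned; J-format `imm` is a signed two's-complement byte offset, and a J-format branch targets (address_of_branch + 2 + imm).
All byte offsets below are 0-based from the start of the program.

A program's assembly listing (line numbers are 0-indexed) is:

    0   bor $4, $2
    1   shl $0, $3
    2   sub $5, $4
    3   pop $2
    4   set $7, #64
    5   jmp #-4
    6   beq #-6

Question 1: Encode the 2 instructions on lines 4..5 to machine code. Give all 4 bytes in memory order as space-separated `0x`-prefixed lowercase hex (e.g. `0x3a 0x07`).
0xc0 0x9f 0xfc 0x13

line 4 (set): pack op=0x27:6|rd=7:3|imm=64:7 = 0x9fc0; little→ c0 9f
line 5 (jmp): pack op=0x4:6|imm=-4:10 = 0x13fc; little→ fc 13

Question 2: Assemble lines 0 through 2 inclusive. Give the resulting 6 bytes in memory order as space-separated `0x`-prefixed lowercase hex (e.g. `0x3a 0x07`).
0x20 0x5e 0x30 0x4c 0xc0 0xfe

0. bor fields op=0x17:6|rd=4:3|rs=2:3|pad=0:4 → word 5e20h → 20 5e
1. shl fields op=0x13:6|rd=0:3|rs=3:3|pad=0:4 → word 4c30h → 30 4c
2. sub fields op=0x3f:6|rd=5:3|rs=4:3|pad=0:4 → word fec0h → c0 fe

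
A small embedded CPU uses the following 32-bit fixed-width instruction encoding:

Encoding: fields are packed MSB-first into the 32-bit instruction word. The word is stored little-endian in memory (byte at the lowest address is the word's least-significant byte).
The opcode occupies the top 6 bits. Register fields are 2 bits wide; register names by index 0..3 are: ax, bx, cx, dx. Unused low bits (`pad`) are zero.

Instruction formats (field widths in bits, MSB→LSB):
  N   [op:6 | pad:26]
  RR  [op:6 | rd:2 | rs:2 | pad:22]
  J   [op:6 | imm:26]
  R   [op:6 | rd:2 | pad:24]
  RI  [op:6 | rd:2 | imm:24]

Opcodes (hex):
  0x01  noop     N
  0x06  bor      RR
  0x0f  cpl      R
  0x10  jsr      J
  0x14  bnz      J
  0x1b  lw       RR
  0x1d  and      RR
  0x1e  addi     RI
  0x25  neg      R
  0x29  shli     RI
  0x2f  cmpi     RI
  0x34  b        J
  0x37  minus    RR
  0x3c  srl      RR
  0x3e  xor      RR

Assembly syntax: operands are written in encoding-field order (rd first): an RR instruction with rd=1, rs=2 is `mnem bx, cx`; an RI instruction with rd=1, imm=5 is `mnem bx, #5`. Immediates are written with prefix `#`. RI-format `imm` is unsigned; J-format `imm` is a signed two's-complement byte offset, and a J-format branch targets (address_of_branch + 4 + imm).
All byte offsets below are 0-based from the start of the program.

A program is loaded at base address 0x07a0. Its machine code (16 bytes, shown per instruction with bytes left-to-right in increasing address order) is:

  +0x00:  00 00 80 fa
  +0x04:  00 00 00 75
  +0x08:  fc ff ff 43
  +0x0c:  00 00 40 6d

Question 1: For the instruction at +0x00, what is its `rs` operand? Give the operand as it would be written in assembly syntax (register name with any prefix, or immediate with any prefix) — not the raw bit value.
cx

off 0x00: read 00 00 80 fa as little → 0xfa800000
  op=0xfa800000>>26=0x3e ⇒ xor (RR)
  rd@[25:24]=0x2 ⇒ cx
  rs@[23:22]=0x2 ⇒ cx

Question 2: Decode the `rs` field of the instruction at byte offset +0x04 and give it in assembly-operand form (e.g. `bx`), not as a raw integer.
ax

[04] 00 00 00 75 → 0x75000000
  opcode bits[31:26]=0x1d: and/RR
  [25:24] rd=1 = bx
  [23:22] rs=0 = ax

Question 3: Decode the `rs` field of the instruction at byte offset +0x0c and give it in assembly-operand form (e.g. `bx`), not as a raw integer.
bx

@+0c  little-endian(00 00 40 6d) = 0x6d400000
  opcode bits[31:26]=0x1b: lw/RR
  [25:24] rd=1 = bx
  [23:22] rs=1 = bx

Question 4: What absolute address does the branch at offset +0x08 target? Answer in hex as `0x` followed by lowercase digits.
0x07a8

off 0x08: read fc ff ff 43 as little → 0x43fffffc
  top 6b → 0x10 → jsr [J]
  imm@[25:0]=0x3fffffc (s26→-4) ⇒ #-4
  target = base 0x07a0 + off 0x08 + 4 + imm -4 = 0x07a8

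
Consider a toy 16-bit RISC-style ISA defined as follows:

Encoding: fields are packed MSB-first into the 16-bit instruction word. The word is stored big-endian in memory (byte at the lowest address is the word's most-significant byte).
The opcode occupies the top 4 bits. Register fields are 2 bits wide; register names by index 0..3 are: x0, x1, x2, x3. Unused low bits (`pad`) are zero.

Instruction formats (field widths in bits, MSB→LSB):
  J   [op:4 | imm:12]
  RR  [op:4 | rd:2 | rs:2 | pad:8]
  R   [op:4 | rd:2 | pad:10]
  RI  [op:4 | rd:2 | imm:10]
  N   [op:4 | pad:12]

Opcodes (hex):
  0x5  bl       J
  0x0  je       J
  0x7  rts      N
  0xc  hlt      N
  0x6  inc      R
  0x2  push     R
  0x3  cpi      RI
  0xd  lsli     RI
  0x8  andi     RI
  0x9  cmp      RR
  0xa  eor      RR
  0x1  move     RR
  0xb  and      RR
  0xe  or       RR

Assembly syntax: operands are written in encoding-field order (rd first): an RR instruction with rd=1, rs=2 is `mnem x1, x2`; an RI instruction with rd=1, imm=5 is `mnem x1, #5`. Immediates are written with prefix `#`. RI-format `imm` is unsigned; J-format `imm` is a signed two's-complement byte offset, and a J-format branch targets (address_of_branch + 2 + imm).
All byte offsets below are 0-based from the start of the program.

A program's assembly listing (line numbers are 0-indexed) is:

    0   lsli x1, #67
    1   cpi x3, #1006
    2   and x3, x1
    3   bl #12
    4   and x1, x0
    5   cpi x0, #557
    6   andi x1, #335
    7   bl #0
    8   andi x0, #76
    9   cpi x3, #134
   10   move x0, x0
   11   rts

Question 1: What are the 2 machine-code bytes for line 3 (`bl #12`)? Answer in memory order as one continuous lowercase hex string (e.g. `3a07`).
line 3 (bl): pack op=0x5:4|imm=12:12 = 0x500c; big→ 50 0c

500c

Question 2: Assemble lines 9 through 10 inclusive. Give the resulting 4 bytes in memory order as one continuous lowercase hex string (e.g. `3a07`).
L9: cpi op=0x3:4|rd=3:2|imm=134:10 ⇒ 0x3c86 ⇒ big 3c 86
L10: move op=0x1:4|rd=0:2|rs=0:2|pad=0:8 ⇒ 0x1000 ⇒ big 10 00

3c861000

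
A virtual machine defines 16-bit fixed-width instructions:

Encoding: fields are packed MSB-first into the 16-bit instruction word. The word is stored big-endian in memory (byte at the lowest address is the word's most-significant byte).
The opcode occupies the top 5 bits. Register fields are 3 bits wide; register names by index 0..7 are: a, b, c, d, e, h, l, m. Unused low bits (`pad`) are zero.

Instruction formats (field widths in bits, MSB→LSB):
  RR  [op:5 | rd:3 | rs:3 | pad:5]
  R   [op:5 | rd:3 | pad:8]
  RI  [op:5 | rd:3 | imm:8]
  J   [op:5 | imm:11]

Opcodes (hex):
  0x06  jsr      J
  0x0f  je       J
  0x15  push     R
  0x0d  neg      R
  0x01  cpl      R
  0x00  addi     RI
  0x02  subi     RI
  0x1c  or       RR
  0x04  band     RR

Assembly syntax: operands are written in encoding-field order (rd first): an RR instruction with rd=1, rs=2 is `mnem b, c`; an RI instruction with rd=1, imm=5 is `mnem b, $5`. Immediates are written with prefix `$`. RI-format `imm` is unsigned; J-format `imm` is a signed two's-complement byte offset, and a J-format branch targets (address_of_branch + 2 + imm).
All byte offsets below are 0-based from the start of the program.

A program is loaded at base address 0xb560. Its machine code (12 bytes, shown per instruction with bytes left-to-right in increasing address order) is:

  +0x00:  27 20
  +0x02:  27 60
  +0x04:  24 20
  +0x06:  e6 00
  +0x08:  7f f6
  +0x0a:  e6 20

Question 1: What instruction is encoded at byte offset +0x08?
[08] 7f f6 → 0x7ff6
  opcode bits[15:11]=0xf: je/J
  [10:0] imm=2038 (s11→-10) = $-10

je $-10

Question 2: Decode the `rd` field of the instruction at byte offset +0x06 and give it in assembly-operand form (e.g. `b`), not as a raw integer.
l

+0x06: e6 00 ⇒ word 0xe600 (big)
  top 5b → 0x1c → or [RR]
  rd: (w>>8)&0x7=0x6 → l
  rs: (w>>5)&0x7=0x0 → a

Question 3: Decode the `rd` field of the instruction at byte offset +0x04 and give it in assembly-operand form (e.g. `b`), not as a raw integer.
e

+0x04: 24 20 ⇒ word 0x2420 (big)
  op=0x2420>>11=0x4 ⇒ band (RR)
  rd: (w>>8)&0x7=0x4 → e
  rs: (w>>5)&0x7=0x1 → b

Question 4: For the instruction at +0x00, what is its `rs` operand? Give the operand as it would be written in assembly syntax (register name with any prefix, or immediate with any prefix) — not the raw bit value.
+0x00: 27 20 ⇒ word 0x2720 (big)
  op=0x2720>>11=0x4 ⇒ band (RR)
  rd@[10:8]=0x7 ⇒ m
  rs@[7:5]=0x1 ⇒ b

b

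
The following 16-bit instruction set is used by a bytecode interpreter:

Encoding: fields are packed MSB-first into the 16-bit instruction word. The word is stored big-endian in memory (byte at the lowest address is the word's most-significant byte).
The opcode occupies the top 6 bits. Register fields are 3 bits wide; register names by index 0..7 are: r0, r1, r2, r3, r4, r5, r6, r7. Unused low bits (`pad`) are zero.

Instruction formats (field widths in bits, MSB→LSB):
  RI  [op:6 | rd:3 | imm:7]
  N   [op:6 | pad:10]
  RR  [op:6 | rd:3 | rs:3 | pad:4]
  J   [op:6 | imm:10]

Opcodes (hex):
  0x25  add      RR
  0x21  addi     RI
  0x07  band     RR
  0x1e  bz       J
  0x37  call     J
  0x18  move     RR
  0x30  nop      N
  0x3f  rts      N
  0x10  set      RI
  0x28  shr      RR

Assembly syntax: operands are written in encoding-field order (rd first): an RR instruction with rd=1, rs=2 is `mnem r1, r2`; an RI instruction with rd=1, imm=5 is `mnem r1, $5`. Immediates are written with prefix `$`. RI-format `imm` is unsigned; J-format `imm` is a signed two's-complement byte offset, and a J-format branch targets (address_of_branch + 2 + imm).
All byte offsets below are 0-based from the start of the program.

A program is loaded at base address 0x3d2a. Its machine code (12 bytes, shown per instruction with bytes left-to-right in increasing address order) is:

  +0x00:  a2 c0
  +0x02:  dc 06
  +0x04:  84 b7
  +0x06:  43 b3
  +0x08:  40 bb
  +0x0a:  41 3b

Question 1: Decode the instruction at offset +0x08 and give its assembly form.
off 0x08: read 40 bb as big → 0x40bb
  op=0x40bb>>10=0x10 ⇒ set (RI)
  [9:7] rd=1 = r1
  [6:0] imm=59 = $59

set r1, $59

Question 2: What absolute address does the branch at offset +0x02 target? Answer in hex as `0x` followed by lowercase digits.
0x3d34

@+02  big-endian(dc 06) = 0xdc06
  top 6b → 0x37 → call [J]
  imm: (w>>0)&0x3ff=0x6 → $6
  target = base 0x3d2a + off 0x02 + 2 + imm 6 = 0x3d34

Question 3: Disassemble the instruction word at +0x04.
[04] 84 b7 → 0x84b7
  op=0x84b7>>10=0x21 ⇒ addi (RI)
  rd: (w>>7)&0x7=0x1 → r1
  imm: (w>>0)&0x7f=0x37 → $55

addi r1, $55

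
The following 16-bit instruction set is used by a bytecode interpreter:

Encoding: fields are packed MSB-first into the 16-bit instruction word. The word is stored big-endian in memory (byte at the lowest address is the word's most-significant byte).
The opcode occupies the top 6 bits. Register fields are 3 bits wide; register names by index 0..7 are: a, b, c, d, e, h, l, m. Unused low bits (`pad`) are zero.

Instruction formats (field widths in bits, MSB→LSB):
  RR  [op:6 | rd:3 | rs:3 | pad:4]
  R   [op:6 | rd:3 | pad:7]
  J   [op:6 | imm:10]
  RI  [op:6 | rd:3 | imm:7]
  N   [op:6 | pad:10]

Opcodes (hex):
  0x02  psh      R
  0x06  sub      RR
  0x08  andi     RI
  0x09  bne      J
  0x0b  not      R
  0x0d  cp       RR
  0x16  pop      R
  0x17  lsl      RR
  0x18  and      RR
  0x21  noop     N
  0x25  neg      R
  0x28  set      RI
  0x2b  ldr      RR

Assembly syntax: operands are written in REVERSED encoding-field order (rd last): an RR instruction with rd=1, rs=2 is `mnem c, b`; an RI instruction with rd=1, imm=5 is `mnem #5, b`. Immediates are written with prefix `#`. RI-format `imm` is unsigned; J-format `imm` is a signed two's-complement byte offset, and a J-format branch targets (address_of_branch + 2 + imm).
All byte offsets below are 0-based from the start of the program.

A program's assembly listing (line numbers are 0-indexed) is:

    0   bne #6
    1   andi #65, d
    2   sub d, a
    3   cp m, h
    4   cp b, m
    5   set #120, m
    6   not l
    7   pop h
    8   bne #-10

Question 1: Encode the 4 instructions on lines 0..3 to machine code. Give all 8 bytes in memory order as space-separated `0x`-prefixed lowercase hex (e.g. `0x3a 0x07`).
0x24 0x06 0x21 0xc1 0x18 0x30 0x36 0xf0

line 0 (bne): pack op=0x9:6|imm=6:10 = 0x2406; big→ 24 06
line 1 (andi): pack op=0x8:6|rd=3:3|imm=65:7 = 0x21c1; big→ 21 c1
line 2 (sub): pack op=0x6:6|rd=0:3|rs=3:3|pad=0:4 = 0x1830; big→ 18 30
line 3 (cp): pack op=0xd:6|rd=5:3|rs=7:3|pad=0:4 = 0x36f0; big→ 36 f0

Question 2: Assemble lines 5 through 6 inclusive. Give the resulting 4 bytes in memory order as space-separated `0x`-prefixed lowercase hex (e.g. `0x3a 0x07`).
0xa3 0xf8 0x2f 0x00

5. set fields op=0x28:6|rd=7:3|imm=120:7 → word a3f8h → a3 f8
6. not fields op=0xb:6|rd=6:3|pad=0:7 → word 2f00h → 2f 00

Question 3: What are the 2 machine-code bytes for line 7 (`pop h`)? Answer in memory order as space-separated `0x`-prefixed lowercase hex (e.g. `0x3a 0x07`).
0x5a 0x80

L7: pop op=0x16:6|rd=5:3|pad=0:7 ⇒ 0x5a80 ⇒ big 5a 80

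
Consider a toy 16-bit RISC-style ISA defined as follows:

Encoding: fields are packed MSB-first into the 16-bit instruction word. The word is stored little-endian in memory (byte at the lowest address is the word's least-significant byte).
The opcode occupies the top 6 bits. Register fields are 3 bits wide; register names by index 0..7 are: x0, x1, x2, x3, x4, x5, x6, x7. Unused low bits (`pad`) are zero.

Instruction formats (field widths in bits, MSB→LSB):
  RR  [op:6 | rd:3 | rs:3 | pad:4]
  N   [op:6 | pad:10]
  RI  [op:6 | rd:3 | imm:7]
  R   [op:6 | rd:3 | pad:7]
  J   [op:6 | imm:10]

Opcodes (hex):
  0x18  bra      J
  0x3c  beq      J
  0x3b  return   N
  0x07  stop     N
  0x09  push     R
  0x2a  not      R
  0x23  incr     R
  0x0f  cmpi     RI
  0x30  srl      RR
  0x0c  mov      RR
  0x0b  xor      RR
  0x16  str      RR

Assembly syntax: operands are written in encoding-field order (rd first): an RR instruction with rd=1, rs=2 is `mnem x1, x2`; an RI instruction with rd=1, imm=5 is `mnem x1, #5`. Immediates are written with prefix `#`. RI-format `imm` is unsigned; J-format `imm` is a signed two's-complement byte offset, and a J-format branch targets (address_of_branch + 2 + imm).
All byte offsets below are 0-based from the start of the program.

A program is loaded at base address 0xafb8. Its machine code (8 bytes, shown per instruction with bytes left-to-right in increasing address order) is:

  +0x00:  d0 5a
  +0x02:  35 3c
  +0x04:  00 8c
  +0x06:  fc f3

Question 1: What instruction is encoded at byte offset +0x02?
cmpi x0, #53

[02] 35 3c → 0x3c35
  op=0x3c35>>10=0xf ⇒ cmpi (RI)
  rd: (w>>7)&0x7=0x0 → x0
  imm: (w>>0)&0x7f=0x35 → #53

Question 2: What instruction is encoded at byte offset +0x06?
beq #-4

off 0x06: read fc f3 as little → 0xf3fc
  top 6b → 0x3c → beq [J]
  [9:0] imm=1020 (s10→-4) = #-4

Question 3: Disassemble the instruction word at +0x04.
off 0x04: read 00 8c as little → 0x8c00
  top 6b → 0x23 → incr [R]
  [9:7] rd=0 = x0

incr x0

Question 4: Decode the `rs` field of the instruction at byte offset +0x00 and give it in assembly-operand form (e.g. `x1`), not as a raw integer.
@+00  little-endian(d0 5a) = 0x5ad0
  op=0x5ad0>>10=0x16 ⇒ str (RR)
  rd: (w>>7)&0x7=0x5 → x5
  rs: (w>>4)&0x7=0x5 → x5

x5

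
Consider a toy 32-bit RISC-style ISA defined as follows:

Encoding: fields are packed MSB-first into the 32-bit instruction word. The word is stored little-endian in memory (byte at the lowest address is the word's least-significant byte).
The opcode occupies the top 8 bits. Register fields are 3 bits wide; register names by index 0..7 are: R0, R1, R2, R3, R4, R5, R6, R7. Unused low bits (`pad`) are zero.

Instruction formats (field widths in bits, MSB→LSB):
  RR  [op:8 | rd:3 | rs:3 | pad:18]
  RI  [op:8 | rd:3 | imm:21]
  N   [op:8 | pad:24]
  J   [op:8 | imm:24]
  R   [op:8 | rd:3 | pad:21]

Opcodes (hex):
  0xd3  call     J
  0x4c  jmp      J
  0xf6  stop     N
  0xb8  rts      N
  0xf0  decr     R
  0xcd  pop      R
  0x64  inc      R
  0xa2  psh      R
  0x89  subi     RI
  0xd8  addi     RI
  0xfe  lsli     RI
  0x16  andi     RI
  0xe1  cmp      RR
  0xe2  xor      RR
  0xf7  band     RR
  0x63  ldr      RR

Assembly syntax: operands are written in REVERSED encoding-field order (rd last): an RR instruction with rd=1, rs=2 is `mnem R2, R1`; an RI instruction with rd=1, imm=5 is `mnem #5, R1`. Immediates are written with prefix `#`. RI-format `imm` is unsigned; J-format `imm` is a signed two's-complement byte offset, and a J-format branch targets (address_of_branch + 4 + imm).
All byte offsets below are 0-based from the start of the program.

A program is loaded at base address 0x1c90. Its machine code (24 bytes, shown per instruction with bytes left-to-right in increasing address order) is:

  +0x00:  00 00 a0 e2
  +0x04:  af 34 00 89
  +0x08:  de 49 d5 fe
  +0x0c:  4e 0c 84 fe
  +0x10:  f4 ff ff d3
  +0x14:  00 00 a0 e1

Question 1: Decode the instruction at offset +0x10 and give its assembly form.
call #-12

off 0x10: read f4 ff ff d3 as little → 0xd3fffff4
  opcode bits[31:24]=0xd3: call/J
  imm@[23:0]=0xfffff4 (s24→-12) ⇒ #-12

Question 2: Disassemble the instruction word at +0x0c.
lsli #265294, R4

+0x0c: 4e 0c 84 fe ⇒ word 0xfe840c4e (little)
  opcode bits[31:24]=0xfe: lsli/RI
  [23:21] rd=4 = R4
  [20:0] imm=265294 = #265294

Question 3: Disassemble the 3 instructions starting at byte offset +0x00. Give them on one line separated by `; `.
xor R0, R5; subi #13487, R0; lsli #1395166, R6

+0x00: 00 00 a0 e2 ⇒ word 0xe2a00000 (little)
  top 8b → 0xe2 → xor [RR]
  rd: (w>>21)&0x7=0x5 → R5
  rs: (w>>18)&0x7=0x0 → R0
+0x04: af 34 00 89 ⇒ word 0x890034af (little)
  top 8b → 0x89 → subi [RI]
  rd: (w>>21)&0x7=0x0 → R0
  imm: (w>>0)&0x1fffff=0x34af → #13487
+0x08: de 49 d5 fe ⇒ word 0xfed549de (little)
  top 8b → 0xfe → lsli [RI]
  rd: (w>>21)&0x7=0x6 → R6
  imm: (w>>0)&0x1fffff=0x1549de → #1395166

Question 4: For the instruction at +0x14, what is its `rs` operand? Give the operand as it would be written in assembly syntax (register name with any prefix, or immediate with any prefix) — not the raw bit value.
R0

+0x14: 00 00 a0 e1 ⇒ word 0xe1a00000 (little)
  opcode bits[31:24]=0xe1: cmp/RR
  [23:21] rd=5 = R5
  [20:18] rs=0 = R0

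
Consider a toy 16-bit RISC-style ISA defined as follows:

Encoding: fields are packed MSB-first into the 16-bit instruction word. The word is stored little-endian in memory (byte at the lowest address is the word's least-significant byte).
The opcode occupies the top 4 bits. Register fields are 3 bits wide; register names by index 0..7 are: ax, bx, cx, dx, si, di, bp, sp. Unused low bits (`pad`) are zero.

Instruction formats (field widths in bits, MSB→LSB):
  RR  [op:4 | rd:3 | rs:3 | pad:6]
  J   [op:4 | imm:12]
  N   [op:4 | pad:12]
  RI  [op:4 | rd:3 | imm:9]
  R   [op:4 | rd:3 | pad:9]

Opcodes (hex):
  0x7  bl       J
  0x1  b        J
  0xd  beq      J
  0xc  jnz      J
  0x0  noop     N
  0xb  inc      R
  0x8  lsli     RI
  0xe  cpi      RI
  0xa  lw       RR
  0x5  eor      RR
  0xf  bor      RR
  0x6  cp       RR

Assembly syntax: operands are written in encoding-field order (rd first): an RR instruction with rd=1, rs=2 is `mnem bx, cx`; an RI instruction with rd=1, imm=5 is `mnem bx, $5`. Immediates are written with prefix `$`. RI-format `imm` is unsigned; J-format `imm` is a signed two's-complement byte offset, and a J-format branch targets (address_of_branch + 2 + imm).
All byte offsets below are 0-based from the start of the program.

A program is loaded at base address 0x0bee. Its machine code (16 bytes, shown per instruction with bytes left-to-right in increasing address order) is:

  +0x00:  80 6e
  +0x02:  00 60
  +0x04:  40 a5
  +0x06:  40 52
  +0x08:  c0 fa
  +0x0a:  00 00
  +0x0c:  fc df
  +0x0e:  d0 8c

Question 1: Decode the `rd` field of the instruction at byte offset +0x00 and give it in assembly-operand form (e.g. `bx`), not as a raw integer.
sp

@+00  little-endian(80 6e) = 0x6e80
  opcode bits[15:12]=0x6: cp/RR
  rd: (w>>9)&0x7=0x7 → sp
  rs: (w>>6)&0x7=0x2 → cx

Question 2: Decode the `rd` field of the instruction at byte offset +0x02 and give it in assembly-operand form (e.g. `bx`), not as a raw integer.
ax

+0x02: 00 60 ⇒ word 0x6000 (little)
  top 4b → 0x6 → cp [RR]
  rd: (w>>9)&0x7=0x0 → ax
  rs: (w>>6)&0x7=0x0 → ax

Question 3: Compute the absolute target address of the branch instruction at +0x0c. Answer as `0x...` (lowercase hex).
[0c] fc df → 0xdffc
  top 4b → 0xd → beq [J]
  imm@[11:0]=0xffc (s12→-4) ⇒ $-4
  target = base 0x0bee + off 0x0c + 2 + imm -4 = 0x0bf8

0x0bf8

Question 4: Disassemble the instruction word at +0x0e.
lsli bp, $208

[0e] d0 8c → 0x8cd0
  op=0x8cd0>>12=0x8 ⇒ lsli (RI)
  [11:9] rd=6 = bp
  [8:0] imm=208 = $208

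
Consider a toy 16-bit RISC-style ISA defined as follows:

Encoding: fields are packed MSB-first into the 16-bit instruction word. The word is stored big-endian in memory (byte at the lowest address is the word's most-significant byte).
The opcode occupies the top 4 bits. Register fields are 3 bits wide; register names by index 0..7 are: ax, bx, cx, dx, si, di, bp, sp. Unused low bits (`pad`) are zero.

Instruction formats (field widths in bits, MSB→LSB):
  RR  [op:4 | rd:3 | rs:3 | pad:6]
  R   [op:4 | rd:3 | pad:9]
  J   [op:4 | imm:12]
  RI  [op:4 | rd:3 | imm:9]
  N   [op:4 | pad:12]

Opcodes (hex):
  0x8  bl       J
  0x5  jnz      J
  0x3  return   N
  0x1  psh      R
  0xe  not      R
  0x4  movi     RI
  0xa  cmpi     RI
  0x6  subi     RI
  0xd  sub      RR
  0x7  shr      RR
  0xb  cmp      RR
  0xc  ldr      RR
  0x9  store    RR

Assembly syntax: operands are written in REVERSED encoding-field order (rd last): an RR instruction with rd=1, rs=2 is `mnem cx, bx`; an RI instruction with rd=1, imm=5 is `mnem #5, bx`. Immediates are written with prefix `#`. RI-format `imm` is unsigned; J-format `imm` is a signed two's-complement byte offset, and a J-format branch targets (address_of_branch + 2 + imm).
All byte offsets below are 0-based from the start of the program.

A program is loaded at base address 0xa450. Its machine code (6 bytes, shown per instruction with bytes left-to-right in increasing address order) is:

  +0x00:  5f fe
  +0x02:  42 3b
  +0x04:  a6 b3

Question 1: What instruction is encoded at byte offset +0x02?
movi #59, bx

off 0x02: read 42 3b as big → 0x423b
  op=0x423b>>12=0x4 ⇒ movi (RI)
  [11:9] rd=1 = bx
  [8:0] imm=59 = #59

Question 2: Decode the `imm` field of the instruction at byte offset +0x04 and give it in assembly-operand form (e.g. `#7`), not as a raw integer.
#179

off 0x04: read a6 b3 as big → 0xa6b3
  op=0xa6b3>>12=0xa ⇒ cmpi (RI)
  [11:9] rd=3 = dx
  [8:0] imm=179 = #179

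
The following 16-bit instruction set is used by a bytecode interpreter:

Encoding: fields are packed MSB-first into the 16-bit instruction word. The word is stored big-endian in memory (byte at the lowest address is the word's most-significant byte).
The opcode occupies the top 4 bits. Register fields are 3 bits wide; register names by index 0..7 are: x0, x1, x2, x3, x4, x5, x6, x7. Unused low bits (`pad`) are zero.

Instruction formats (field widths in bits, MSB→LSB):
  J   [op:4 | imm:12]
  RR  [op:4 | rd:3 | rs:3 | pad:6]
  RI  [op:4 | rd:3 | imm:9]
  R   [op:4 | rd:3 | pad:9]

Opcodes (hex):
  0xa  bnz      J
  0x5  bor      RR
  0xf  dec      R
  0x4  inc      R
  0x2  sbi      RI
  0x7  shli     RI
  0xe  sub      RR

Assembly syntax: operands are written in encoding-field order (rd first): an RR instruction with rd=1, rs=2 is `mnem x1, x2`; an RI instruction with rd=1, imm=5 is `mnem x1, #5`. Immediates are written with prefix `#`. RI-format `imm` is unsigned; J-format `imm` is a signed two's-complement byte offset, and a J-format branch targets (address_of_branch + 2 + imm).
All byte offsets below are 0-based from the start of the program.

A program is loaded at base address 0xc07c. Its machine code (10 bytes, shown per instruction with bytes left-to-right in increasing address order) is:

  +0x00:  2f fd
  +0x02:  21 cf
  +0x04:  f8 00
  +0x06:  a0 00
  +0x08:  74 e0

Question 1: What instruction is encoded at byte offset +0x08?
off 0x08: read 74 e0 as big → 0x74e0
  opcode bits[15:12]=0x7: shli/RI
  rd@[11:9]=0x2 ⇒ x2
  imm@[8:0]=0xe0 ⇒ #224

shli x2, #224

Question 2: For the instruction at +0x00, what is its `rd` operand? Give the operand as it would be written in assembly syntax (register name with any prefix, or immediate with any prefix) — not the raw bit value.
x7

off 0x00: read 2f fd as big → 0x2ffd
  opcode bits[15:12]=0x2: sbi/RI
  [11:9] rd=7 = x7
  [8:0] imm=509 = #509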